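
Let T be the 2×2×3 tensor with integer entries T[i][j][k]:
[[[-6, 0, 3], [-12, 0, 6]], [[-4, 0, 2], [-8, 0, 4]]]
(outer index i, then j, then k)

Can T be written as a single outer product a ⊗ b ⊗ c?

If T = a ⊗ b ⊗ c then every fibre of T is a multiple of the corresponding factor, so read the factors off the fibres through the nonzero entry T[0,0,0] = -6.
The mode-1 fibre T[:,0,0] = [-6, -4] gives a = (3, 2) (primitive direction); the mode-2 fibre T[0,:,0] = [-6, -12] gives b = (1, 2); then c[k] = T[0,0,k] / (a[0]·b[0]) = [-6, 0, 3] / 3 = (-2, 0, 1).
Expanding (3, 2) ⊗ (1, 2) ⊗ (-2, 0, 1) reproduces all 12 entries of T, so T = (3, 2) ⊗ (1, 2) ⊗ (-2, 0, 1) and rank(T) ≤ 1.
Equivalently every frontal slice T[:,:,k] is c[k] times the rank-1 matrix (3, 2) ⊗ (1, 2). So T has rank 1 (it is nonzero).

Yes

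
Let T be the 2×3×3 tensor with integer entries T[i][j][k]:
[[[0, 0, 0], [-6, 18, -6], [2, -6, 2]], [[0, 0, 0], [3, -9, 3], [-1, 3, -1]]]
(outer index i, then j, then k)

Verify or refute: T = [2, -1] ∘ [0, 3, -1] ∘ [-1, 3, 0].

No

Reconstruct entry (0,1,2) from the claimed factors: Σₗ aₗ[0]bₗ[1]cₗ[2] = (2)·(3)·(0) = 0, but T[0,1,2] = -6. The claim is false.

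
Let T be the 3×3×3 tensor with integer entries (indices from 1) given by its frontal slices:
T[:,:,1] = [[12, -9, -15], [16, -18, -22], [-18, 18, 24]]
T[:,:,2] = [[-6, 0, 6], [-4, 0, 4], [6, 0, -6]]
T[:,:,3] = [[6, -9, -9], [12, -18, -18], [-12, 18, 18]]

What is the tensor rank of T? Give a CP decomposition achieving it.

Lower bound: the mode-3 unfolding of T (rows indexed by k, columns by (i,j) = (1,1), (1,2), (1,3), (2,1), (2,2), (2,3), (3,1), (3,2), (3,3)) is [[12, -9, -15, 16, -18, -22, -18, 18, 24], [-6, 0, 6, -4, 0, 4, 6, 0, -6], [6, -9, -9, 12, -18, -18, -12, 18, 18]].
There the 2×2 minor on rows k ∈ {1, 2}, columns (i,j) ∈ {(1,1), (1,2)} is det [[12, -9], [-6, 0]] = -54 ≠ 0, so this unfolding has rank ≥ 2; CP rank is at least every unfolding rank, so rank(T) ≥ 2. (This is only a lower bound: in general the CP rank may exceed every unfolding rank, so we still need to exhibit 2 rank-1 terms summing to T.)
Upper bound — finding two terms. Write S_k = T[:,:,k] for the frontal slices: S₁ = [[12, -9, -15], [16, -18, -22], [-18, 18, 24]], S₂ = [[-6, 0, 6], [-4, 0, 4], [6, 0, -6]], S₃ = [[6, -9, -9], [12, -18, -18], [-12, 18, 18]].
If T = a₁ ⊗ b₁ ⊗ c₁ + a₂ ⊗ b₂ ⊗ c₂ then each S_k = c₁[k]·a₁b₁ᵀ + c₂[k]·a₂b₂ᵀ. S₁ and S₂ are linearly independent, so a₁b₁ᵀ and a₂b₂ᵀ must span the same plane of matrices: they are the rank-1 matrices of the form x·S₁ + y·S₂.
The 2×2 minor of x·S₁ + y·S₂ on rows {1,2}, columns {1,2} is −72·x² + 72·xy = (-72)·(x − y)(x), vanishing at (x:y) = (1:1) and (0:1).
M₁ = S₁ + S₂ = [[6, -9, -9], [12, -18, -18], [-12, 18, 18]] = 3·(1, 2, -2)(2, -3, -3)ᵀ and M₂ = S₂ = [[-6, 0, 6], [-4, 0, 4], [6, 0, -6]] = (-2)·(3, 2, -3)(1, 0, -1)ᵀ, so take a₁ = (1, 2, -2), b₁ = (2, -3, -3), a₂ = (3, 2, -3), b₂ = (1, 0, -1).
Each slice is an integer combination of E₁ = a₁b₁ᵀ and E₂ = a₂b₂ᵀ: S₁ = 3·E₁ + 2·E₂, S₂ = −2·E₂, S₃ = 3·E₁; reading off coefficients, c₁ = (3, 0, 3) and c₂ = (2, -2, 0).
Hence T = (1, 2, -2) ⊗ (2, -3, -3) ⊗ (3, 0, 3) + (3, 2, -3) ⊗ (1, 0, -1) ⊗ (2, -2, 0), so rank(T) ≤ 2.
These bounds meet, so rank(T) = 2.

rank(T) = 2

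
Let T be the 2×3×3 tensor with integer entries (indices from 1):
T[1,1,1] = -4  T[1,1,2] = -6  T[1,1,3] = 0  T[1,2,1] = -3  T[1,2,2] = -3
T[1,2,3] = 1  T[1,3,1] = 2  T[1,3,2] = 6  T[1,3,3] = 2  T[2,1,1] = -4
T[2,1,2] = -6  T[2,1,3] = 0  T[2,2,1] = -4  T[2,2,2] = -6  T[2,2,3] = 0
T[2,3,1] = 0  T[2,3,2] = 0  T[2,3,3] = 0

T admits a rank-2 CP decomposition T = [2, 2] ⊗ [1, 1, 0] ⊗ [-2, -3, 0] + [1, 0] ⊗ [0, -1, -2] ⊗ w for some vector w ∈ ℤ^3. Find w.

Subtract the known terms from T to get the rank-1 residual R = [1, 0] ⊗ [0, -1, -2] ⊗ w, so R[i,j,k] = a[i]·b[j]·w[k]. Pick indices with nonzero a[1]·b[2] = (1)·(-1) = -1. Only the fibre through (1,2,·) is needed: R[1,2,:] = T[1,2,:] − Σₗ aₗ[1]bₗ[2]cₗ = [-3, -3, 1] − (2)·(1)·[-2, -3, 0] = [1, 3, 1]. Then w[k] = R[1,2,k] / -1 for each k, giving w = [1, 3, 1] / -1 = [-1, -3, -1].

w = [-1, -3, -1]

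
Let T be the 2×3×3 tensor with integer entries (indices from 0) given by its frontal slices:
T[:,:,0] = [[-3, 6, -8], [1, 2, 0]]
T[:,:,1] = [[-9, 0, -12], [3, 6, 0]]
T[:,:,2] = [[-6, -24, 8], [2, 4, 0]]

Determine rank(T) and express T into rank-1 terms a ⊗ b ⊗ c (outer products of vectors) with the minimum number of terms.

Lower bound: the mode-1 unfolding of T (rows indexed by i, columns by (j,k) = (0,0), (0,1), (0,2), (1,0), (1,1), (1,2), (2,0), (2,1), (2,2)) is [[-3, -9, -6, 6, 0, -24, -8, -12, 8], [1, 3, 2, 2, 6, 4, 0, 0, 0]].
There the 2×2 minor on rows i ∈ {0, 1}, columns (j,k) ∈ {(0,0), (1,0)} is det [[-3, 6], [1, 2]] = -12 ≠ 0, so this unfolding has rank ≥ 2; CP rank is at least every unfolding rank, so rank(T) ≥ 2. (Flattening ranks never certify an upper bound on CP rank; for that we must actually write T with 2 rank-1 terms.)
Upper bound — finding two terms. Write S_k = T[:,:,k] for the frontal slices: S₀ = [[-3, 6, -8], [1, 2, 0]], S₁ = [[-9, 0, -12], [3, 6, 0]], S₂ = [[-6, -24, 8], [2, 4, 0]].
If T = a₁ ⊗ b₁ ⊗ c₁ + a₂ ⊗ b₂ ⊗ c₂ then each S_k = c₁[k]·a₁b₁ᵀ + c₂[k]·a₂b₂ᵀ. S₀ and S₁ are linearly independent, so a₁b₁ᵀ and a₂b₂ᵀ must span the same plane of matrices: they are the rank-1 matrices of the form x·S₀ + y·S₁.
The 2×2 minor of x·S₀ + y·S₁ on rows {0,1}, columns {0,1} is −12·x² − 54·xy − 54·y² = (-6)·(x + 3·y)(2·x + 3·y), vanishing at (x:y) = (3:-1) and (3:-2).
M₁ = 3·S₀ − S₁ = [[0, 18, -12], [0, 0, 0]] = 6·[1, 0][0, 3, -2]ᵀ and M₂ = 3·S₀ − 2·S₁ = [[9, 18, 0], [-3, -6, 0]] = 3·[3, -1][1, 2, 0]ᵀ, so take a₁ = [1, 0], b₁ = [0, 3, -2], a₂ = [3, -1], b₂ = [1, 2, 0].
Each slice is an integer combination of E₁ = a₁b₁ᵀ and E₂ = a₂b₂ᵀ: S₀ = 4·E₁ − E₂, S₁ = 6·E₁ − 3·E₂, S₂ = −4·E₁ − 2·E₂; reading off coefficients, c₁ = [4, 6, -4] and c₂ = [-1, -3, -2].
Hence T = [1, 0] ⊗ [0, 3, -2] ⊗ [4, 6, -4] + [3, -1] ⊗ [1, 2, 0] ⊗ [-1, -3, -2], so rank(T) ≤ 2.
These bounds meet, so rank(T) = 2.
Check entry T[1,0,0] = 1: (0)·(0)·(4) + (-1)·(1)·(-1) = 1.

rank(T) = 2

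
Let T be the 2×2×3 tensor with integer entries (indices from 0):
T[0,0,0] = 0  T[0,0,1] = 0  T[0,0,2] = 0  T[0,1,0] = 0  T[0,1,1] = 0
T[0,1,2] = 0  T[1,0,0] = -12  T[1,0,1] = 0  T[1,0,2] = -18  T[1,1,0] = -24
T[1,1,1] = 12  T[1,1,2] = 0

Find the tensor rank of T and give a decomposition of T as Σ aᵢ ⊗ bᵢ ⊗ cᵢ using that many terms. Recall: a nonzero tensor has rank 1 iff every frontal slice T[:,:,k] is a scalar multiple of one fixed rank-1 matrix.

Lower bound: the mode-3 unfolding of T (rows indexed by k, columns by (i,j) = (0,0), (0,1), (1,0), (1,1)) is [[0, 0, -12, -24], [0, 0, 0, 12], [0, 0, -18, 0]].
There the 2×2 minor on rows k ∈ {0, 1}, columns (i,j) ∈ {(1,0), (1,1)} is det [[-12, -24], [0, 12]] = -144 ≠ 0, so this unfolding has rank ≥ 2; CP rank is at least every unfolding rank, so rank(T) ≥ 2. (This is only a lower bound: in general the CP rank may exceed every unfolding rank, so we still need to exhibit 2 rank-1 terms summing to T.)
Upper bound — finding two terms. Every mode-1 slice of T is a multiple of one matrix: T[i,:,:] = a[i]·M with a = [0, 1] and M = [[-12, 0, -18], [-24, 12, 0]] (rows indexed by j, columns by k). So it suffices to write M as a sum of two rank-1 matrices.
Splitting M by its rows (j = 0, 1), M = [1, 0][-12, 0, -18]ᵀ + [0, 1][-24, 12, 0]ᵀ.
Hence T = [0, 1] ⊗ [1, 0] ⊗ [-12, 0, -18] + [0, 1] ⊗ [0, 1] ⊗ [-24, 12, 0], so rank(T) ≤ 2.
These bounds meet, so rank(T) = 2.

rank(T) = 2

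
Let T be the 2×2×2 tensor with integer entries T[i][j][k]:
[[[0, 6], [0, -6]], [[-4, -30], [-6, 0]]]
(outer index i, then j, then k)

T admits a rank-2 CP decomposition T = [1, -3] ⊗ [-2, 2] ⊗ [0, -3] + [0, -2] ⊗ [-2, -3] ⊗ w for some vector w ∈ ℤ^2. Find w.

w = [-1, -3]

Subtract the known terms from T to get the rank-1 residual R = [0, -2] ⊗ [-2, -3] ⊗ w, so R[i,j,k] = a[i]·b[j]·w[k]. Pick indices with nonzero a[1]·b[0] = (-2)·(-2) = 4. Only the fibre through (1,0,·) is needed: R[1,0,:] = T[1,0,:] − Σₗ aₗ[1]bₗ[0]cₗ = [-4, -30] − (-3)·(-2)·[0, -3] = [-4, -12]. Then w[k] = R[1,0,k] / 4 for each k, giving w = [-4, -12] / 4 = [-1, -3].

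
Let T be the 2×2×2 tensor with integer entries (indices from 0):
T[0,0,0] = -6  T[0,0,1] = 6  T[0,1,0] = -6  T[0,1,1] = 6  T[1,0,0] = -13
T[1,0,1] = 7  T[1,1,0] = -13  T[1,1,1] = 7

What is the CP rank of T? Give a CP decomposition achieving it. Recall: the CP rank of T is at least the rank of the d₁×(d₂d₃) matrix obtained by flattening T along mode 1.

Lower bound: the mode-3 unfolding of T (rows indexed by k, columns by (i,j) = (0,0), (0,1), (1,0), (1,1)) is [[-6, -6, -13, -13], [6, 6, 7, 7]].
There the 2×2 minor on rows k ∈ {0, 1}, columns (i,j) ∈ {(0,0), (1,0)} is det [[-6, -13], [6, 7]] = 36 ≠ 0, so this unfolding has rank ≥ 2; CP rank is at least every unfolding rank, so rank(T) ≥ 2. (This is only a lower bound: in general the CP rank may exceed every unfolding rank, so we still need to exhibit 2 rank-1 terms summing to T.)
Upper bound — finding two terms. Every mode-2 slice of T is a multiple of one matrix: T[:,j,:] = b[j]·M with b = [1, 1] and M = [[-6, 6], [-13, 7]] (rows indexed by i, columns by k). So it suffices to write M as a sum of two rank-1 matrices.
Splitting M by its rows (i = 0, 1), M = [1, 0][-6, 6]ᵀ + [0, 1][-13, 7]ᵀ.
Hence T = [1, 0] ⊗ [1, 1] ⊗ [-6, 6] + [0, 1] ⊗ [1, 1] ⊗ [-13, 7], so rank(T) ≤ 2.
These bounds meet, so rank(T) = 2.
Check entry T[1,1,1] = 7: (0)·(1)·(6) + (1)·(1)·(7) = 7.

rank(T) = 2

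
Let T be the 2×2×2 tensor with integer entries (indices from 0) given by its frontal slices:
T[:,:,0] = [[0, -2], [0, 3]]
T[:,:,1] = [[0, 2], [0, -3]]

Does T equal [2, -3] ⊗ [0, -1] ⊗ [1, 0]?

No

Reconstruct entry (0,1,1) from the claimed factors: Σₗ aₗ[0]bₗ[1]cₗ[1] = (2)·(-1)·(0) = 0, but T[0,1,1] = 2. The claim is false.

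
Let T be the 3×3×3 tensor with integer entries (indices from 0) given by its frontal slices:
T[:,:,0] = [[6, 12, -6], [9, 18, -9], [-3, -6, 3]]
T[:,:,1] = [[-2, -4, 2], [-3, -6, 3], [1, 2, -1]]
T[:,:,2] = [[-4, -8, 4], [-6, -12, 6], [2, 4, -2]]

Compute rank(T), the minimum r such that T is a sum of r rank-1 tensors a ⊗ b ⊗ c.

Lower bound: T ≠ 0 (e.g. T[0,0,0] = 6), so rank(T) ≥ 1.
Upper bound: if T = a ⊗ b ⊗ c then every fibre of T is a multiple of the corresponding factor, so read the factors off the fibres through the nonzero entry T[0,0,0] = 6.
The mode-1 fibre T[:,0,0] = [6, 9, -3] gives a = [2, 3, -1] (primitive direction); the mode-2 fibre T[0,:,0] = [6, 12, -6] gives b = [1, 2, -1]; then c[k] = T[0,0,k] / (a[0]·b[0]) = [6, -2, -4] / 2 = [3, -1, -2].
Expanding [2, 3, -1] ⊗ [1, 2, -1] ⊗ [3, -1, -2] reproduces all 27 entries of T, so T = [2, 3, -1] ⊗ [1, 2, -1] ⊗ [3, -1, -2] and rank(T) ≤ 1.
These bounds meet, so rank(T) = 1.

1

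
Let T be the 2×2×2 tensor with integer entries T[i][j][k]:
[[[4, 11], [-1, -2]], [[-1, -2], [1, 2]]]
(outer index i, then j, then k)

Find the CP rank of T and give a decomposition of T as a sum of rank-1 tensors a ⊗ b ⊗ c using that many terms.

rank(T) = 2

Lower bound: the mode-2 unfolding of T (rows indexed by j, columns by (i,k) = (0,0), (0,1), (1,0), (1,1)) is [[4, 11, -1, -2], [-1, -2, 1, 2]].
There the 2×2 minor on rows j ∈ {0, 1}, columns (i,k) ∈ {(0,0), (0,1)} is det [[4, 11], [-1, -2]] = 3 ≠ 0, so this unfolding has rank ≥ 2; CP rank is at least every unfolding rank, so rank(T) ≥ 2. (Unfolding ranks only ever bound the CP rank from below — rank(T) can be strictly larger than all of them — so the matching upper bound has to come from an explicit 2-term decomposition.)
Upper bound — finding two terms. Write S_k = T[:,:,k] for the frontal slices: S₀ = [[4, -1], [-1, 1]], S₁ = [[11, -2], [-2, 2]].
If T = a₁ ⊗ b₁ ⊗ c₁ + a₂ ⊗ b₂ ⊗ c₂ then each S_k = c₁[k]·a₁b₁ᵀ + c₂[k]·a₂b₂ᵀ. S₀ and S₁ are linearly independent, so a₁b₁ᵀ and a₂b₂ᵀ must span the same plane of matrices: they are the rank-1 matrices of the form x·S₀ + y·S₁.
det(x·S₀ + y·S₁) is 3·x² + 15·xy + 18·y² = 3·(x + 3·y)(x + 2·y), vanishing at (x:y) = (3:-1) and (2:-1).
M₁ = 3·S₀ − S₁ = [[1, -1], [-1, 1]] = [1, -1][1, -1]ᵀ and M₂ = 2·S₀ − S₁ = [[-3, 0], [0, 0]] = (-3)·[1, 0][1, 0]ᵀ, so take a₁ = [1, -1], b₁ = [1, -1], a₂ = [1, 0], b₂ = [1, 0].
Each slice is an integer combination of E₁ = a₁b₁ᵀ and E₂ = a₂b₂ᵀ: S₀ = E₁ + 3·E₂, S₁ = 2·E₁ + 9·E₂; reading off coefficients, c₁ = [1, 2] and c₂ = [3, 9].
Hence T = [1, -1] ⊗ [1, -1] ⊗ [1, 2] + [1, 0] ⊗ [1, 0] ⊗ [3, 9], so rank(T) ≤ 2.
These bounds meet, so rank(T) = 2.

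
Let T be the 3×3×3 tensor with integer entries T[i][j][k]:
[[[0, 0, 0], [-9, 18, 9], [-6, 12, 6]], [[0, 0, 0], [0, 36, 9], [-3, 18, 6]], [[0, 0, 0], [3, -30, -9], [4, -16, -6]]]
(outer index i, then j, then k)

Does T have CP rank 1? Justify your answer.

The mode-3 unfolding of T (rows indexed by k, columns by (i,j) = (0,0), (0,1), (0,2), (1,0), (1,1), (1,2), (2,0), (2,1), (2,2)) is [[0, -9, -6, 0, 0, -3, 0, 3, 4], [0, 18, 12, 0, 36, 18, 0, -30, -16], [0, 9, 6, 0, 9, 6, 0, -9, -6]].
There the 2×2 minor on rows k ∈ {0, 1}, columns (i,j) ∈ {(0,1), (1,1)} is det [[-9, 0], [18, 36]] = -324 ≠ 0, so this unfolding has rank ≥ 2; CP rank is at least every unfolding rank, so rank(T) ≥ 2.
In particular rank(T) ≥ 2 > 1, so T is not rank-1.

No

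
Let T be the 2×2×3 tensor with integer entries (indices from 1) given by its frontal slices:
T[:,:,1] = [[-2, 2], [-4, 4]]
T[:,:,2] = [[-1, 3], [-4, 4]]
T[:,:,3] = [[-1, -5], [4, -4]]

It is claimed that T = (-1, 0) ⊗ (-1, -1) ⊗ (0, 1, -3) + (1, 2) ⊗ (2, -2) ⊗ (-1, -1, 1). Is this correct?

Yes

Reconstruct entrywise from the claimed factors. For example, T[1,1,1] = -2 and Σₗ aₗ[1]bₗ[1]cₗ[1] = (-1)·(-1)·(0) + (1)·(2)·(-1) = -2; checking all 12 entries, every one matches. The claim holds.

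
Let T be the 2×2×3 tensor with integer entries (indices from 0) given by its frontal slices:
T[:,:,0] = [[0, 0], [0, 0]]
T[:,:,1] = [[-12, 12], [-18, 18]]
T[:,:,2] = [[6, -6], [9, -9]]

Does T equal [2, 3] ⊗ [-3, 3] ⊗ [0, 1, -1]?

No

Reconstruct entry (0,0,1) from the claimed factors: Σₗ aₗ[0]bₗ[0]cₗ[1] = (2)·(-3)·(1) = -6, but T[0,0,1] = -12. The claim is false.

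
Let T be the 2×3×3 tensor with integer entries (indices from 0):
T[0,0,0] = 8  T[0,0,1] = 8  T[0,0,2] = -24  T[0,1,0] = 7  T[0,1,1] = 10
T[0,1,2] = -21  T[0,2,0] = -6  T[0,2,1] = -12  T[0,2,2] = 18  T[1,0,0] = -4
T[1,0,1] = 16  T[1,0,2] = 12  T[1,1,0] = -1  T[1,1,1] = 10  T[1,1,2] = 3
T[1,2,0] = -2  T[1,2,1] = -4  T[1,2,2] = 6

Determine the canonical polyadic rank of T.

Lower bound: the mode-1 unfolding of T (rows indexed by i, columns by (j,k) = (0,0), (0,1), (0,2), (1,0), (1,1), (1,2), (2,0), (2,1), (2,2)) is [[8, 8, -24, 7, 10, -21, -6, -12, 18], [-4, 16, 12, -1, 10, 3, -2, -4, 6]].
There the 2×2 minor on rows i ∈ {0, 1}, columns (j,k) ∈ {(0,0), (0,1)} is det [[8, 8], [-4, 16]] = 160 ≠ 0, so this unfolding has rank ≥ 2; CP rank is at least every unfolding rank, so rank(T) ≥ 2. (Flattening ranks never certify an upper bound on CP rank; for that we must actually write T with 2 rank-1 terms.)
Upper bound — finding two terms. Write S_k = T[:,:,k] for the frontal slices: S₀ = [[8, 7, -6], [-4, -1, -2]], S₁ = [[8, 10, -12], [16, 10, -4]], S₂ = [[-24, -21, 18], [12, 3, 6]].
If T = a₁ ⊗ b₁ ⊗ c₁ + a₂ ⊗ b₂ ⊗ c₂ then each S_k = c₁[k]·a₁b₁ᵀ + c₂[k]·a₂b₂ᵀ. S₀ and S₁ are linearly independent, so a₁b₁ᵀ and a₂b₂ᵀ must span the same plane of matrices: they are the rank-1 matrices of the form x·S₀ + y·S₁.
The 2×2 minor of x·S₀ + y·S₁ on rows {0,1}, columns {0,1} is 20·x² − 80·y² = 20·(x − 2·y)(x + 2·y), vanishing at (x:y) = (2:1) and (2:-1).
M₁ = 2·S₀ + S₁ = [[24, 24, -24], [8, 8, -8]] = 8·(3, 1)(1, 1, -1)ᵀ and M₂ = 2·S₀ − S₁ = [[8, 4, 0], [-24, -12, 0]] = 4·(1, -3)(2, 1, 0)ᵀ, so take a₁ = (3, 1), b₁ = (1, 1, -1), a₂ = (1, -3), b₂ = (2, 1, 0).
Each slice is an integer combination of E₁ = a₁b₁ᵀ and E₂ = a₂b₂ᵀ: S₀ = 2·E₁ + E₂, S₁ = 4·E₁ − 2·E₂, S₂ = −6·E₁ − 3·E₂; reading off coefficients, c₁ = (2, 4, -6) and c₂ = (1, -2, -3).
Hence T = (3, 1) ⊗ (1, 1, -1) ⊗ (2, 4, -6) + (1, -3) ⊗ (2, 1, 0) ⊗ (1, -2, -3), so rank(T) ≤ 2.
These bounds meet, so rank(T) = 2.

2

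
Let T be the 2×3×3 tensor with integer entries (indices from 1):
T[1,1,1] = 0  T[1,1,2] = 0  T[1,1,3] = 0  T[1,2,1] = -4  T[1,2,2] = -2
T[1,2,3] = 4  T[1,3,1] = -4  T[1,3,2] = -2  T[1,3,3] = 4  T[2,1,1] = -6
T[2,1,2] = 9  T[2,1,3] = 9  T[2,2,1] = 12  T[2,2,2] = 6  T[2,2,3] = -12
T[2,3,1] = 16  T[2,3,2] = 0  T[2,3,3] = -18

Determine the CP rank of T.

Lower bound: in the mode-2 unfolding of T (rows indexed by j, columns by (i,k)) the 2×2 minor on rows j ∈ {1, 2}, columns (i,k) ∈ {(1,1), (2,1)} is det [[0, -6], [-4, 12]] = -24 ≠ 0, so that unfolding has rank ≥ 2 and hence rank(T) ≥ 2 (CP rank is at least every unfolding rank, though it can be larger).
Upper bound: with S_k = T[:,:,k], the two rank-1 terms a₁b₁ᵀ, a₂b₂ᵀ are the rank-1 members of the pencil x·S₁ + y·S₂.
The 2×2 minor of x·S₁ + y·S₂ on rows {1,2}, columns {1,2} is −24·x² + 24·xy + 18·y² = (-6)·(2·x − 3·y)(2·x + y), vanishing at (x:y) = (3:2) and (1:-2).
M₁ = 3·S₁ + 2·S₂ = [[0, -16, -16], [0, 48, 48]] = (-16)·[1, -3][0, 1, 1]ᵀ and M₂ = S₁ − 2·S₂ = [[0, 0, 0], [-24, 0, 16]] = (-8)·[0, 1][3, 0, -2]ᵀ, so take a₁ = [1, -3], b₁ = [0, 1, 1], a₂ = [0, 1], b₂ = [3, 0, -2].
Each slice is an integer combination of E₁ = a₁b₁ᵀ and E₂ = a₂b₂ᵀ: S₁ = −4·E₁ − 2·E₂, S₂ = −2·E₁ + 3·E₂, S₃ = 4·E₁ + 3·E₂; reading off coefficients, c₁ = [-4, -2, 4] and c₂ = [-2, 3, 3].
Hence T = [1, -3] ⊗ [0, 1, 1] ⊗ [-4, -2, 4] + [0, 1] ⊗ [3, 0, -2] ⊗ [-2, 3, 3], so rank(T) ≤ 2.
These bounds meet, so rank(T) = 2.

2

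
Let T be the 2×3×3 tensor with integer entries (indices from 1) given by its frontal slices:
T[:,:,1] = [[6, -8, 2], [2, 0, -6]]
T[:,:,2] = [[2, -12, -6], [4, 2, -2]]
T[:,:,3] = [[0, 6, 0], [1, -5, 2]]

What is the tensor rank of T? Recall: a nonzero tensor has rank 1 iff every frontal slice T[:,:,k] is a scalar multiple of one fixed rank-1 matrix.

Lower bound: the mode-3 unfolding of T (rows indexed by k, columns by (i,j) = (1,1), (1,2), (1,3), (2,1), (2,2), (2,3)) is [[6, -8, 2, 2, 0, -6], [2, -12, -6, 4, 2, -2], [0, 6, 0, 1, -5, 2]].
There the 3×3 minor on rows k ∈ {1, 2, 3}, columns (i,j) ∈ {(1,1), (1,2), (1,3)} is det [[6, -8, 2], [2, -12, -6], [0, 6, 0]] = 240 ≠ 0, so this unfolding has rank ≥ 3; CP rank is at least every unfolding rank, so rank(T) ≥ 3. (Flattening ranks never certify an upper bound on CP rank; for that we must actually write T with 3 rank-1 terms.)
Upper bound: T is a sum of 3 rank-1 terms, T = [1, -1] ⊗ [1, -2, 2] ⊗ [2, 2, -2] + [1, 1] ⊗ [2, -2, -1] ⊗ [2, 2, 0] + [2, -1] ⊗ [1, 1, 2] ⊗ [0, -2, 1] (one valid choice — decompositions are not unique — normalised so each a, b is primitive with positive first nonzero entry; check it by expanding all entries), so rank(T) ≤ 3.
These bounds meet, so rank(T) = 3.

3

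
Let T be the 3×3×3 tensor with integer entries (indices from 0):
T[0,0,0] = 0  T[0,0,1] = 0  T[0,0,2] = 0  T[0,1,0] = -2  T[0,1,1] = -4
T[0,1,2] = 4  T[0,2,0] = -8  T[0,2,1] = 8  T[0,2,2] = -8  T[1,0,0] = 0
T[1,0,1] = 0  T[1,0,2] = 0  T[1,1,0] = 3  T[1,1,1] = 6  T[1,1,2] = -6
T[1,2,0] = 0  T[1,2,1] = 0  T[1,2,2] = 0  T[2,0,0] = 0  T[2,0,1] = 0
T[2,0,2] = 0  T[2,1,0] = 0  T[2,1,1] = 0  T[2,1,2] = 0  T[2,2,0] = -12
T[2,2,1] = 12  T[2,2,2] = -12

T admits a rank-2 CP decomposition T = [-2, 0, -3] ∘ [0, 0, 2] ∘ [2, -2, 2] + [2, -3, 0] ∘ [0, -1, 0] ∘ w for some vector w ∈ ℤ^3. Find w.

Subtract the known terms from T to get the rank-1 residual R = [2, -3, 0] ∘ [0, -1, 0] ∘ w, so R[i,j,k] = a[i]·b[j]·w[k]. Pick indices with nonzero a[0]·b[1] = (2)·(-1) = -2. Only the fibre through (0,1,·) is needed: R[0,1,:] = T[0,1,:] − Σₗ aₗ[0]bₗ[1]cₗ = [-2, -4, 4] − (-2)·(0)·[2, -2, 2] = [-2, -4, 4]. Then w[k] = R[0,1,k] / -2 for each k, giving w = [-2, -4, 4] / -2 = [1, 2, -2].

w = [1, 2, -2]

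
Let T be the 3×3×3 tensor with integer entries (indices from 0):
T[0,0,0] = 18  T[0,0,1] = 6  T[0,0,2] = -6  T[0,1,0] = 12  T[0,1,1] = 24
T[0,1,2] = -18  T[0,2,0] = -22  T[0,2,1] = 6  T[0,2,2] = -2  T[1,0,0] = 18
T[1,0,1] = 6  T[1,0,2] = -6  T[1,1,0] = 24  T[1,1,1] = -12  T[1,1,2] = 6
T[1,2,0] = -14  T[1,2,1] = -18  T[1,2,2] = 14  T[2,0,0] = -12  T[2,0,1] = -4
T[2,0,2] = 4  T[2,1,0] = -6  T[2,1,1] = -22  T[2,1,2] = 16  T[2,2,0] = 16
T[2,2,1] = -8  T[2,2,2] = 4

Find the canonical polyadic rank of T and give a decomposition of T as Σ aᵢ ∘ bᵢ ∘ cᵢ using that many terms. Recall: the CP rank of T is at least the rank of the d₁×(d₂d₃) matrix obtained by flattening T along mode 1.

rank(T) = 2

Lower bound: the mode-1 unfolding of T (rows indexed by i, columns by (j,k) = (0,0), (0,1), (0,2), (1,0), (1,1), (1,2), (2,0), (2,1), (2,2)) is [[18, 6, -6, 12, 24, -18, -22, 6, -2], [18, 6, -6, 24, -12, 6, -14, -18, 14], [-12, -4, 4, -6, -22, 16, 16, -8, 4]].
There the 2×2 minor on rows i ∈ {0, 1}, columns (j,k) ∈ {(0,0), (1,0)} is det [[18, 12], [18, 24]] = 216 ≠ 0, so this unfolding has rank ≥ 2; CP rank is at least every unfolding rank, so rank(T) ≥ 2. (This is only a lower bound: in general the CP rank may exceed every unfolding rank, so we still need to exhibit 2 rank-1 terms summing to T.)
Upper bound — finding two terms. Write S_k = T[:,:,k] for the frontal slices: S₀ = [[18, 12, -22], [18, 24, -14], [-12, -6, 16]], S₁ = [[6, 24, 6], [6, -12, -18], [-4, -22, -8]], S₂ = [[-6, -18, -2], [-6, 6, 14], [4, 16, 4]].
If T = a₁ ∘ b₁ ∘ c₁ + a₂ ∘ b₂ ∘ c₂ then each S_k = c₁[k]·a₁b₁ᵀ + c₂[k]·a₂b₂ᵀ. S₀ and S₁ are linearly independent, so a₁b₁ᵀ and a₂b₂ᵀ must span the same plane of matrices: they are the rank-1 matrices of the form x·S₀ + y·S₁.
The 2×2 minor of x·S₀ + y·S₁ on rows {0,1}, columns {0,1} is 216·x² − 576·xy − 216·y² = 72·(x − 3·y)(3·x + y), vanishing at (x:y) = (3:1) and (1:-3).
M₁ = 3·S₀ + S₁ = [[60, 60, -60], [60, 60, -60], [-40, -40, 40]] = 20·(3, 3, -2)(1, 1, -1)ᵀ and M₂ = S₀ − 3·S₁ = [[0, -60, -40], [0, 60, 40], [0, 60, 40]] = (-20)·(1, -1, -1)(0, 3, 2)ᵀ, so take a₁ = (3, 3, -2), b₁ = (1, 1, -1), a₂ = (1, -1, -1), b₂ = (0, 3, 2).
Each slice is an integer combination of E₁ = a₁b₁ᵀ and E₂ = a₂b₂ᵀ: S₀ = 6·E₁ − 2·E₂, S₁ = 2·E₁ + 6·E₂, S₂ = −2·E₁ − 4·E₂; reading off coefficients, c₁ = (6, 2, -2) and c₂ = (-2, 6, -4).
Hence T = (3, 3, -2) ∘ (1, 1, -1) ∘ (6, 2, -2) + (1, -1, -1) ∘ (0, 3, 2) ∘ (-2, 6, -4), so rank(T) ≤ 2.
These bounds meet, so rank(T) = 2.
Check entry T[2,1,1] = -22: (-2)·(1)·(2) + (-1)·(3)·(6) = -22.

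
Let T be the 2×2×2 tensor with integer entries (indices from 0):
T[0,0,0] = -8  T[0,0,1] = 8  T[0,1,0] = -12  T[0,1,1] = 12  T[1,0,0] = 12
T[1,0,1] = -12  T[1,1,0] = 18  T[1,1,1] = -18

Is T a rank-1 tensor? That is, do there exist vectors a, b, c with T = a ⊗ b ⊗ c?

Yes

The mode-1 fibre T[:,0,0] = [-8, 12] gives a = (2, -3) (primitive direction); the mode-2 fibre T[0,:,0] = [-8, -12] gives b = (2, 3); then c[k] = T[0,0,k] / (a[0]·b[0]) = [-8, 8] / 4 = (-2, 2).
Expanding (2, -3) ⊗ (2, 3) ⊗ (-2, 2) reproduces all 8 entries of T, so T = (2, -3) ⊗ (2, 3) ⊗ (-2, 2) and rank(T) ≤ 1.
Equivalently every frontal slice T[:,:,k] is c[k] times the rank-1 matrix (2, -3) ⊗ (2, 3). So T has rank 1 (it is nonzero).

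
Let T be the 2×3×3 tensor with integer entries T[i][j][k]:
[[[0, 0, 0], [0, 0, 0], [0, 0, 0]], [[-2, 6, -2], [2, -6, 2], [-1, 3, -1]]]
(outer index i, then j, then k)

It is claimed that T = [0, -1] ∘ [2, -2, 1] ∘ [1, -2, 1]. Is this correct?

Reconstruct entry (1,0,1) from the claimed factors: Σₗ aₗ[1]bₗ[0]cₗ[1] = (-1)·(2)·(-2) = 4, but T[1,0,1] = 6. The claim is false.

No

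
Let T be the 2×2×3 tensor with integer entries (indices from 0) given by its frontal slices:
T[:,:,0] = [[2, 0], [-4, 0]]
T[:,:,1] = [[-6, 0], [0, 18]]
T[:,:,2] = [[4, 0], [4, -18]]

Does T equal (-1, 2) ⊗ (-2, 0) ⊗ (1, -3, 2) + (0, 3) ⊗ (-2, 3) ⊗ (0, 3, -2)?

Reconstruct entry (1,0,1) from the claimed factors: Σₗ aₗ[1]bₗ[0]cₗ[1] = (2)·(-2)·(-3) + (3)·(-2)·(3) = -6, but T[1,0,1] = 0. The claim is false.

No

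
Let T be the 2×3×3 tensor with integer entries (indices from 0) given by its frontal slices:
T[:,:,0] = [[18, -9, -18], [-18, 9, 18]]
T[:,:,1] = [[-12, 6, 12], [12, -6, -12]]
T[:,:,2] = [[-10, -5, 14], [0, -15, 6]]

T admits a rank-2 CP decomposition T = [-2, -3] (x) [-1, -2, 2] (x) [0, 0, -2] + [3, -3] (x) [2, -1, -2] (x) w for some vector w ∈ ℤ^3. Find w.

Subtract the known terms from T to get the rank-1 residual R = [3, -3] (x) [2, -1, -2] (x) w, so R[i,j,k] = a[i]·b[j]·w[k]. Pick indices with nonzero a[0]·b[0] = (3)·(2) = 6. Only the fibre through (0,0,·) is needed: R[0,0,:] = T[0,0,:] − Σₗ aₗ[0]bₗ[0]cₗ = [18, -12, -10] − (-2)·(-1)·[0, 0, -2] = [18, -12, -6]. Then w[k] = R[0,0,k] / 6 for each k, giving w = [18, -12, -6] / 6 = [3, -2, -1].

w = [3, -2, -1]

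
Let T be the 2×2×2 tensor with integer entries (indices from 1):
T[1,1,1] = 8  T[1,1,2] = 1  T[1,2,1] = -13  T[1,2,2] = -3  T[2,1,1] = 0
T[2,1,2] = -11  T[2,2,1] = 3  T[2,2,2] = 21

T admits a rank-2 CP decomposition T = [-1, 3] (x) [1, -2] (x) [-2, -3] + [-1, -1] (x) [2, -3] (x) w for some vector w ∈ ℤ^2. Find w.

Subtract the known terms from T to get the rank-1 residual R = [-1, -1] (x) [2, -3] (x) w, so R[i,j,k] = a[i]·b[j]·w[k]. Pick indices with nonzero a[1]·b[1] = (-1)·(2) = -2. Only the fibre through (1,1,·) is needed: R[1,1,:] = T[1,1,:] − Σₗ aₗ[1]bₗ[1]cₗ = [8, 1] − (-1)·(1)·[-2, -3] = [6, -2]. Then w[k] = R[1,1,k] / -2 for each k, giving w = [6, -2] / -2 = [-3, 1].

w = [-3, 1]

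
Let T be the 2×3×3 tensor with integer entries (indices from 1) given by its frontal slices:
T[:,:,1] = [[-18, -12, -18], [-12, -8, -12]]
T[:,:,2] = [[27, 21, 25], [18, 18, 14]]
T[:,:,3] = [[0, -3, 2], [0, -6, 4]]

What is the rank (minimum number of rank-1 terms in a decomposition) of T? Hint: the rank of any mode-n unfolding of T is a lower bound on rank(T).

Lower bound: the mode-1 unfolding of T (rows indexed by i, columns by (j,k) = (1,1), (1,2), (1,3), (2,1), (2,2), (2,3), (3,1), (3,2), (3,3)) is [[-18, 27, 0, -12, 21, -3, -18, 25, 2], [-12, 18, 0, -8, 18, -6, -12, 14, 4]].
There the 2×2 minor on rows i ∈ {1, 2}, columns (j,k) ∈ {(1,1), (2,2)} is det [[-18, 21], [-12, 18]] = -72 ≠ 0, so this unfolding has rank ≥ 2; CP rank is at least every unfolding rank, so rank(T) ≥ 2. (Unfolding ranks only ever bound the CP rank from below — rank(T) can be strictly larger than all of them — so the matching upper bound has to come from an explicit 2-term decomposition.)
Upper bound — finding two terms. Write S_k = T[:,:,k] for the frontal slices: S₁ = [[-18, -12, -18], [-12, -8, -12]], S₂ = [[27, 21, 25], [18, 18, 14]], S₃ = [[0, -3, 2], [0, -6, 4]].
If T = a₁ (x) b₁ (x) c₁ + a₂ (x) b₂ (x) c₂ then each S_k = c₁[k]·a₁b₁ᵀ + c₂[k]·a₂b₂ᵀ. S₁ and S₂ are linearly independent, so a₁b₁ᵀ and a₂b₂ᵀ must span the same plane of matrices: they are the rank-1 matrices of the form x·S₁ + y·S₂.
The 2×2 minor of x·S₁ + y·S₂ on rows {1,2}, columns {1,2} is −72·xy + 108·y² = (-36)·(2·x − 3·y)(y), vanishing at (x:y) = (3:2) and (1:0).
M₁ = 3·S₁ + 2·S₂ = [[0, 6, -4], [0, 12, -8]] = 2·(1, 2)(0, 3, -2)ᵀ and M₂ = S₁ = [[-18, -12, -18], [-12, -8, -12]] = (-2)·(3, 2)(3, 2, 3)ᵀ, so take a₁ = (1, 2), b₁ = (0, 3, -2), a₂ = (3, 2), b₂ = (3, 2, 3).
Each slice is an integer combination of E₁ = a₁b₁ᵀ and E₂ = a₂b₂ᵀ: S₁ = −2·E₂, S₂ = E₁ + 3·E₂, S₃ = −E₁; reading off coefficients, c₁ = (0, 1, -1) and c₂ = (-2, 3, 0).
Hence T = (1, 2) (x) (0, 3, -2) (x) (0, 1, -1) + (3, 2) (x) (3, 2, 3) (x) (-2, 3, 0), so rank(T) ≤ 2.
These bounds meet, so rank(T) = 2.

2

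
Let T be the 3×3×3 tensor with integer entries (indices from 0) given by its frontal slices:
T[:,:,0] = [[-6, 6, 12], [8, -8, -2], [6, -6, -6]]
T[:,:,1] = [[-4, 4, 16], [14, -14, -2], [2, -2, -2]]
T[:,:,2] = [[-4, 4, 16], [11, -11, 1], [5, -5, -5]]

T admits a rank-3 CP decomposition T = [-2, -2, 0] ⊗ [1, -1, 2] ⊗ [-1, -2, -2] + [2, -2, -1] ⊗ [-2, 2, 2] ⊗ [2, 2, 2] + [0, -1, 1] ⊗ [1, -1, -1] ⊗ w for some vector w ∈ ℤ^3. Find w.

w = [2, -2, 1]

Subtract the known terms from T to get the rank-1 residual R = [0, -1, 1] ⊗ [1, -1, -1] ⊗ w, so R[i,j,k] = a[i]·b[j]·w[k]. Pick indices with nonzero a[1]·b[0] = (-1)·(1) = -1. Only the fibre through (1,0,·) is needed: R[1,0,:] = T[1,0,:] − Σₗ aₗ[1]bₗ[0]cₗ = [8, 14, 11] − (-2)·(1)·[-1, -2, -2] − (-2)·(-2)·[2, 2, 2] = [-2, 2, -1]. Then w[k] = R[1,0,k] / -1 for each k, giving w = [-2, 2, -1] / -1 = [2, -2, 1].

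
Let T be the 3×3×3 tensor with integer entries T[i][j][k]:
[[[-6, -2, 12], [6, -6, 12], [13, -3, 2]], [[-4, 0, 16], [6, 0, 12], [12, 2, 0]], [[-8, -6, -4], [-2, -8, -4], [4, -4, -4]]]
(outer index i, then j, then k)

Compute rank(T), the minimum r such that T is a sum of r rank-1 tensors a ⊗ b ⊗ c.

3

Lower bound: the mode-1 unfolding of T (rows indexed by i, columns by (j,k) = (0,0), (0,1), (0,2), (1,0), (1,1), (1,2), (2,0), (2,1), (2,2)) is [[-6, -2, 12, 6, -6, 12, 13, -3, 2], [-4, 0, 16, 6, 0, 12, 12, 2, 0], [-8, -6, -4, -2, -8, -4, 4, -4, -4]].
There the 3×3 minor on rows i ∈ {0, 1, 2}, columns (j,k) ∈ {(0,0), (0,1), (1,0)} is det [[-6, -2, 6], [-4, 0, 6], [-8, -6, -2]] = 40 ≠ 0, so this unfolding has rank ≥ 3; CP rank is at least every unfolding rank, so rank(T) ≥ 3. (Flattening ranks never certify an upper bound on CP rank; for that we must actually write T with 3 rank-1 terms.)
Upper bound: T is a sum of 3 rank-1 terms, T = [1, 2, -2] ⊗ [2, 2, 1] ⊗ [1, 1, 2] + [2, 1, 1] ⊗ [0, 1, 1] ⊗ [2, -4, 4] + [2, 2, 1] ⊗ [1, 0, -1] ⊗ [-4, -2, 4] (one valid choice — decompositions are not unique — normalised so each a, b is primitive with positive first nonzero entry; check it by expanding all entries), so rank(T) ≤ 3.
These bounds meet, so rank(T) = 3.
Check entry T[1,0,2] = 16: (2)·(2)·(2) + (1)·(0)·(4) + (2)·(1)·(4) = 16.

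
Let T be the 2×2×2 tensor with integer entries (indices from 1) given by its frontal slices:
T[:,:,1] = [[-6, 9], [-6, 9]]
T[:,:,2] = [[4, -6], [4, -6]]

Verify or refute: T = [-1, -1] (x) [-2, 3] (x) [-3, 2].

Yes

Reconstruct entrywise from the claimed factors. For example, T[2,1,2] = 4 and Σₗ aₗ[2]bₗ[1]cₗ[2] = (-1)·(-2)·(2) = 4; checking all 8 entries, every one matches. The claim holds.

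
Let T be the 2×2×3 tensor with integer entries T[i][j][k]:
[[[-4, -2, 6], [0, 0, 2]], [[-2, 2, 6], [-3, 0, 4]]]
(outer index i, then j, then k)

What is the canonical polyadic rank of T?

3

Lower bound: the mode-3 unfolding of T (rows indexed by k, columns by (i,j) = (0,0), (0,1), (1,0), (1,1)) is [[-4, 0, -2, -3], [-2, 0, 2, 0], [6, 2, 6, 4]].
There the 3×3 minor on rows k ∈ {0, 1, 2}, columns (i,j) ∈ {(0,0), (0,1), (1,0)} is det [[-4, 0, -2], [-2, 0, 2], [6, 2, 6]] = 24 ≠ 0, so this unfolding has rank ≥ 3; CP rank is at least every unfolding rank, so rank(T) ≥ 3. (Unfolding ranks only ever bound the CP rank from below — rank(T) can be strictly larger than all of them — so the matching upper bound has to come from an explicit 3-term decomposition.)
Upper bound: T is a sum of 3 rank-1 terms, T = [1, -1] (x) [1, -1] (x) [-2, 0, 2] + [1, -1] (x) [1, 0] (x) [2, -2, -4] + [2, 1] (x) [2, 1] (x) [-1, 0, 2] (written with every a and b primitive with positive leading entry and the scale carried by c; CP decompositions are not unique, and this one is verified by expanding entrywise), so rank(T) ≤ 3.
These bounds meet, so rank(T) = 3.
Check entry T[1,1,2] = 4: (-1)·(-1)·(2) + (-1)·(0)·(-4) + (1)·(1)·(2) = 4.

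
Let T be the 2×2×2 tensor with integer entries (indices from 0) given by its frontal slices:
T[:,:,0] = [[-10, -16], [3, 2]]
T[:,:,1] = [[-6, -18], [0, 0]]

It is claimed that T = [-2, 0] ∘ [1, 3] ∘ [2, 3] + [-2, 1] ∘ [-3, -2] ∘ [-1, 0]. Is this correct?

Yes

Reconstruct entrywise from the claimed factors. For example, T[1,1,1] = 0 and Σₗ aₗ[1]bₗ[1]cₗ[1] = (0)·(3)·(3) + (1)·(-2)·(0) = 0; checking all 8 entries, every one matches. The claim holds.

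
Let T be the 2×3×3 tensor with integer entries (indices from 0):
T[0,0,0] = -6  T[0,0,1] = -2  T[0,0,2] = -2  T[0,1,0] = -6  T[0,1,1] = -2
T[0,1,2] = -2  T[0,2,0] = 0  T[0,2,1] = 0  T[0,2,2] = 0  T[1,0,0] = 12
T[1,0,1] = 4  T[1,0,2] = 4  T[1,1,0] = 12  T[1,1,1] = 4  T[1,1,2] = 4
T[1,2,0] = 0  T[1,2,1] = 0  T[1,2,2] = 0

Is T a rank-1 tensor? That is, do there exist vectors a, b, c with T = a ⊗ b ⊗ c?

If T = a ⊗ b ⊗ c then every fibre of T is a multiple of the corresponding factor, so read the factors off the fibres through the nonzero entry T[0,0,0] = -6.
The mode-1 fibre T[:,0,0] = [-6, 12] gives a = [1, -2] (primitive direction); the mode-2 fibre T[0,:,0] = [-6, -6, 0] gives b = [1, 1, 0]; then c[k] = T[0,0,k] / (a[0]·b[0]) = [-6, -2, -2] / 1 = [-6, -2, -2].
Expanding [1, -2] ⊗ [1, 1, 0] ⊗ [-6, -2, -2] reproduces all 18 entries of T, so T = [1, -2] ⊗ [1, 1, 0] ⊗ [-6, -2, -2] and rank(T) ≤ 1.
Equivalently every frontal slice T[:,:,k] is c[k] times the rank-1 matrix [1, -2] ⊗ [1, 1, 0]. So T has rank 1 (it is nonzero).

Yes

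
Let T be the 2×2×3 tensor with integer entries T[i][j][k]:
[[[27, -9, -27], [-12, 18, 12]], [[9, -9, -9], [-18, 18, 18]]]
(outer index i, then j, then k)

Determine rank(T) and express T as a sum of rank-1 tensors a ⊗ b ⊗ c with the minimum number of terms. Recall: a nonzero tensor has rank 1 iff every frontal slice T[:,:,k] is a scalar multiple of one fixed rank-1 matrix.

rank(T) = 2

Lower bound: the mode-2 unfolding of T (rows indexed by j, columns by (i,k) = (0,0), (0,1), (0,2), (1,0), (1,1), (1,2)) is [[27, -9, -27, 9, -9, -9], [-12, 18, 12, -18, 18, 18]].
There the 2×2 minor on rows j ∈ {0, 1}, columns (i,k) ∈ {(0,0), (0,1)} is det [[27, -9], [-12, 18]] = 378 ≠ 0, so this unfolding has rank ≥ 2; CP rank is at least every unfolding rank, so rank(T) ≥ 2. (Flattening ranks never certify an upper bound on CP rank; for that we must actually write T with 2 rank-1 terms.)
Upper bound — finding two terms. Write S_k = T[:,:,k] for the frontal slices: S₀ = [[27, -12], [9, -18]], S₁ = [[-9, 18], [-9, 18]], S₂ = [[-27, 12], [-9, 18]].
If T = a₁ ⊗ b₁ ⊗ c₁ + a₂ ⊗ b₂ ⊗ c₂ then each S_k = c₁[k]·a₁b₁ᵀ + c₂[k]·a₂b₂ᵀ. S₀ and S₁ are linearly independent, so a₁b₁ᵀ and a₂b₂ᵀ must span the same plane of matrices: they are the rank-1 matrices of the form x·S₀ + y·S₁.
det(x·S₀ + y·S₁) is −378·x² + 378·xy = (-378)·(x − y)(x), vanishing at (x:y) = (1:1) and (0:1).
M₁ = S₀ + S₁ = [[18, 6], [0, 0]] = 6·[1, 0][3, 1]ᵀ and M₂ = S₁ = [[-9, 18], [-9, 18]] = (-9)·[1, 1][1, -2]ᵀ, so take a₁ = [1, 0], b₁ = [3, 1], a₂ = [1, 1], b₂ = [1, -2].
Each slice is an integer combination of E₁ = a₁b₁ᵀ and E₂ = a₂b₂ᵀ: S₀ = 6·E₁ + 9·E₂, S₁ = −9·E₂, S₂ = −6·E₁ − 9·E₂; reading off coefficients, c₁ = [6, 0, -6] and c₂ = [9, -9, -9].
Hence T = [1, 0] ⊗ [3, 1] ⊗ [6, 0, -6] + [1, 1] ⊗ [1, -2] ⊗ [9, -9, -9], so rank(T) ≤ 2.
These bounds meet, so rank(T) = 2.
Check entry T[1,1,0] = -18: (0)·(1)·(6) + (1)·(-2)·(9) = -18.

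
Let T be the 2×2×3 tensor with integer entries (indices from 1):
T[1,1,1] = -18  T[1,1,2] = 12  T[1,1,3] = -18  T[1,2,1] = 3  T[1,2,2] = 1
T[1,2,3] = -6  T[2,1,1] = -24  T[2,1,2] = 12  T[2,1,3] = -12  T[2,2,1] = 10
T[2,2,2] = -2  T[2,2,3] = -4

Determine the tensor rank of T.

2

Lower bound: the mode-1 unfolding of T (rows indexed by i, columns by (j,k) = (1,1), (1,2), (1,3), (2,1), (2,2), (2,3)) is [[-18, 12, -18, 3, 1, -6], [-24, 12, -12, 10, -2, -4]].
There the 2×2 minor on rows i ∈ {1, 2}, columns (j,k) ∈ {(1,1), (1,2)} is det [[-18, 12], [-24, 12]] = 72 ≠ 0, so this unfolding has rank ≥ 2; CP rank is at least every unfolding rank, so rank(T) ≥ 2. (Flattening ranks never certify an upper bound on CP rank; for that we must actually write T with 2 rank-1 terms.)
Upper bound — finding two terms. Write S_k = T[:,:,k] for the frontal slices: S₁ = [[-18, 3], [-24, 10]], S₂ = [[12, 1], [12, -2]], S₃ = [[-18, -6], [-12, -4]].
If T = a₁ ⊗ b₁ ⊗ c₁ + a₂ ⊗ b₂ ⊗ c₂ then each S_k = c₁[k]·a₁b₁ᵀ + c₂[k]·a₂b₂ᵀ. S₁ and S₂ are linearly independent, so a₁b₁ᵀ and a₂b₂ᵀ must span the same plane of matrices: they are the rank-1 matrices of the form x·S₁ + y·S₂.
det(x·S₁ + y·S₂) is −108·x² + 144·xy − 36·y² = (-36)·(3·x − y)(x − y), vanishing at (x:y) = (1:3) and (1:1).
M₁ = S₁ + 3·S₂ = [[18, 6], [12, 4]] = 2·[3, 2][3, 1]ᵀ and M₂ = S₁ + S₂ = [[-6, 4], [-12, 8]] = (-2)·[1, 2][3, -2]ᵀ, so take a₁ = [3, 2], b₁ = [3, 1], a₂ = [1, 2], b₂ = [3, -2].
Each slice is an integer combination of E₁ = a₁b₁ᵀ and E₂ = a₂b₂ᵀ: S₁ = −E₁ − 3·E₂, S₂ = E₁ + E₂, S₃ = −2·E₁; reading off coefficients, c₁ = [-1, 1, -2] and c₂ = [-3, 1, 0].
Hence T = [3, 2] ⊗ [3, 1] ⊗ [-1, 1, -2] + [1, 2] ⊗ [3, -2] ⊗ [-3, 1, 0], so rank(T) ≤ 2.
These bounds meet, so rank(T) = 2.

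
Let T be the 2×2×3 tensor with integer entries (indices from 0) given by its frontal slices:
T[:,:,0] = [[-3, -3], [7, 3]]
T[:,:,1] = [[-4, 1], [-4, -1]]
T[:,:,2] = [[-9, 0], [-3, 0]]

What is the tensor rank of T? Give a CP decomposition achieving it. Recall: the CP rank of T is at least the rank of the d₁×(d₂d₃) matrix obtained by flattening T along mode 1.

Lower bound: the mode-1 unfolding of T (rows indexed by i, columns by (j,k) = (0,0), (0,1), (0,2), (1,0), (1,1), (1,2)) is [[-3, -4, -9, -3, 1, 0], [7, -4, -3, 3, -1, 0]].
There the 2×2 minor on rows i ∈ {0, 1}, columns (j,k) ∈ {(0,0), (0,1)} is det [[-3, -4], [7, -4]] = 40 ≠ 0, so this unfolding has rank ≥ 2; CP rank is at least every unfolding rank, so rank(T) ≥ 2. (Unfolding ranks only ever bound the CP rank from below — rank(T) can be strictly larger than all of them — so the matching upper bound has to come from an explicit 2-term decomposition.)
Upper bound — finding two terms. Write S_k = T[:,:,k] for the frontal slices: S₀ = [[-3, -3], [7, 3]], S₁ = [[-4, 1], [-4, -1]], S₂ = [[-9, 0], [-3, 0]].
If T = a₁ (x) b₁ (x) c₁ + a₂ (x) b₂ (x) c₂ then each S_k = c₁[k]·a₁b₁ᵀ + c₂[k]·a₂b₂ᵀ. S₀ and S₁ are linearly independent, so a₁b₁ᵀ and a₂b₂ᵀ must span the same plane of matrices: they are the rank-1 matrices of the form x·S₀ + y·S₁.
det(x·S₀ + y·S₁) is 12·x² − 28·xy + 8·y² = 4·(x − 2·y)(3·x − y), vanishing at (x:y) = (2:1) and (1:3).
M₁ = 2·S₀ + S₁ = [[-10, -5], [10, 5]] = (-5)·[1, -1][2, 1]ᵀ and M₂ = S₀ + 3·S₁ = [[-15, 0], [-5, 0]] = (-5)·[3, 1][1, 0]ᵀ, so take a₁ = [1, -1], b₁ = [2, 1], a₂ = [3, 1], b₂ = [1, 0].
Each slice is an integer combination of E₁ = a₁b₁ᵀ and E₂ = a₂b₂ᵀ: S₀ = −3·E₁ + E₂, S₁ = E₁ − 2·E₂, S₂ = −3·E₂; reading off coefficients, c₁ = [-3, 1, 0] and c₂ = [1, -2, -3].
Hence T = [1, -1] (x) [2, 1] (x) [-3, 1, 0] + [3, 1] (x) [1, 0] (x) [1, -2, -3], so rank(T) ≤ 2.
These bounds meet, so rank(T) = 2.

rank(T) = 2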